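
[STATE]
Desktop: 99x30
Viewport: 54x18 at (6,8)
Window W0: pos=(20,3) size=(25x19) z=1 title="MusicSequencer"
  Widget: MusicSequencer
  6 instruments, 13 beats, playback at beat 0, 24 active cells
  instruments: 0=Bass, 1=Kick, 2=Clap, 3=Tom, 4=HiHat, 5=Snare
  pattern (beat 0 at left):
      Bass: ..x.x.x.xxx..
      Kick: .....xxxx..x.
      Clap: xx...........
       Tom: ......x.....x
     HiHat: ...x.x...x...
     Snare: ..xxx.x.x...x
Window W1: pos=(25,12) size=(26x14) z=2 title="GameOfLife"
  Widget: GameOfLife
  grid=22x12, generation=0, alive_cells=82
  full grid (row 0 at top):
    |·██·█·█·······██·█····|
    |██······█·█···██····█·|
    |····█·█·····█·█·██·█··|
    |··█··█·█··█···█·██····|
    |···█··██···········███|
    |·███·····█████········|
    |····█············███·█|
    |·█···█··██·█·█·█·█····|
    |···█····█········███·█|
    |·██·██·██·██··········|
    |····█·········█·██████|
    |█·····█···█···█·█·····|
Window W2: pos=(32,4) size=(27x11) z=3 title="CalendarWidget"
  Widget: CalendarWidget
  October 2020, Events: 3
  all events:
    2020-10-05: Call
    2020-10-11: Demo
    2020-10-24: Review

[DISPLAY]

              ┃  Kick·····┃Mo Tu We Th Fr Sa Su     ┃ 
              ┃  Clap██···┃          1  2  3  4     ┃ 
              ┃   Tom·····┃ 5*  6  7  8  9 10 11*   ┃ 
              ┃ HiHat···█·┃12 13 14 15 16 17 18     ┃ 
              ┃ Sna┏━━━━━━┃19 20 21 22 23 24* 25    ┃ 
              ┃    ┃ GameO┃26 27 28 29 30 31        ┃ 
              ┃    ┠──────┗━━━━━━━━━━━━━━━━━━━━━━━━━┛ 
              ┃    ┃Gen: 0                  ┃         
              ┃    ┃██······█·█···██····█·  ┃         
              ┃    ┃····█·█·····█·█·██·█··  ┃         
              ┃    ┃··█··█·█··█···█·██····  ┃         
              ┃    ┃···█··██···········███  ┃         
              ┃    ┃·███·····█████········  ┃         
              ┗━━━━┃····█············███·█  ┃         
                   ┃·█···█··██·█·█·█·█····  ┃         
                   ┃···█····█········███·█  ┃         
                   ┃·██·██·██·██··········  ┃         
                   ┗━━━━━━━━━━━━━━━━━━━━━━━━┛         


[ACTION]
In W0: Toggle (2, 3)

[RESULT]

              ┃  Kick·····┃Mo Tu We Th Fr Sa Su     ┃ 
              ┃  Clap██·█·┃          1  2  3  4     ┃ 
              ┃   Tom·····┃ 5*  6  7  8  9 10 11*   ┃ 
              ┃ HiHat···█·┃12 13 14 15 16 17 18     ┃ 
              ┃ Sna┏━━━━━━┃19 20 21 22 23 24* 25    ┃ 
              ┃    ┃ GameO┃26 27 28 29 30 31        ┃ 
              ┃    ┠──────┗━━━━━━━━━━━━━━━━━━━━━━━━━┛ 
              ┃    ┃Gen: 0                  ┃         
              ┃    ┃██······█·█···██····█·  ┃         
              ┃    ┃····█·█·····█·█·██·█··  ┃         
              ┃    ┃··█··█·█··█···█·██····  ┃         
              ┃    ┃···█··██···········███  ┃         
              ┃    ┃·███·····█████········  ┃         
              ┗━━━━┃····█············███·█  ┃         
                   ┃·█···█··██·█·█·█·█····  ┃         
                   ┃···█····█········███·█  ┃         
                   ┃·██·██·██·██··········  ┃         
                   ┗━━━━━━━━━━━━━━━━━━━━━━━━┛         


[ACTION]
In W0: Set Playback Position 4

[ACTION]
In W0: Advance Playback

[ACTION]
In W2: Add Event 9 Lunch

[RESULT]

              ┃  Kick·····┃Mo Tu We Th Fr Sa Su     ┃ 
              ┃  Clap██·█·┃          1  2  3  4     ┃ 
              ┃   Tom·····┃ 5*  6  7  8  9* 10 11*  ┃ 
              ┃ HiHat···█·┃12 13 14 15 16 17 18     ┃ 
              ┃ Sna┏━━━━━━┃19 20 21 22 23 24* 25    ┃ 
              ┃    ┃ GameO┃26 27 28 29 30 31        ┃ 
              ┃    ┠──────┗━━━━━━━━━━━━━━━━━━━━━━━━━┛ 
              ┃    ┃Gen: 0                  ┃         
              ┃    ┃██······█·█···██····█·  ┃         
              ┃    ┃····█·█·····█·█·██·█··  ┃         
              ┃    ┃··█··█·█··█···█·██····  ┃         
              ┃    ┃···█··██···········███  ┃         
              ┃    ┃·███·····█████········  ┃         
              ┗━━━━┃····█············███·█  ┃         
                   ┃·█···█··██·█·█·█·█····  ┃         
                   ┃···█····█········███·█  ┃         
                   ┃·██·██·██·██··········  ┃         
                   ┗━━━━━━━━━━━━━━━━━━━━━━━━┛         


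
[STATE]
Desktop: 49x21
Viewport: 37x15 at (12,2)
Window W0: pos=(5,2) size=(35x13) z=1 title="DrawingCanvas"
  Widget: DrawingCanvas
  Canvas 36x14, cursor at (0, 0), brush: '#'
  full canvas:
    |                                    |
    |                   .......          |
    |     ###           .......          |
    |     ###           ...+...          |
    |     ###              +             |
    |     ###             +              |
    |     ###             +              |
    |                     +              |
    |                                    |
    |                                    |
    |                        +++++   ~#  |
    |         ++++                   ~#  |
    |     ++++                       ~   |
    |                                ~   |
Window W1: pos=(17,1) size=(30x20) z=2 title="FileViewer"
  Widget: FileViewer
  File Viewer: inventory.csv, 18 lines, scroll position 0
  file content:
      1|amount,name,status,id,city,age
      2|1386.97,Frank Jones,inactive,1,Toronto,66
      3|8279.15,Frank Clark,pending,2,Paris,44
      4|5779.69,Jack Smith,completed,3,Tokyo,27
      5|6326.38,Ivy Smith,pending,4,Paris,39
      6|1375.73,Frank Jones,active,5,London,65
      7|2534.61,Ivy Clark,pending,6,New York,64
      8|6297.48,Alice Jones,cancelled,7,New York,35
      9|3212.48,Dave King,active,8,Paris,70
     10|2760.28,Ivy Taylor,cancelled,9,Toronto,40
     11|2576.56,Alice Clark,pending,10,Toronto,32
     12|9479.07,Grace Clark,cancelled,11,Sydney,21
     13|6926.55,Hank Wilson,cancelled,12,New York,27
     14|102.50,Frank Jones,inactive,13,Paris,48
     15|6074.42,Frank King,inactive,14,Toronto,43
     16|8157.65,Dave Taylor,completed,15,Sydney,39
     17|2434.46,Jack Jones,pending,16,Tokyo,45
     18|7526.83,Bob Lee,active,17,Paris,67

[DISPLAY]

━━━━━┃ FileViewer                 ┃  
ngCan┠────────────────────────────┨  
─────┃amount,name,status,id,city,▲┃  
     ┃1386.97,Frank Jones,inactiv█┃  
     ┃8279.15,Frank Clark,pending░┃  
##   ┃5779.69,Jack Smith,complete░┃  
##   ┃6326.38,Ivy Smith,pending,4░┃  
##   ┃1375.73,Frank Jones,active,░┃  
##   ┃2534.61,Ivy Clark,pending,6░┃  
##   ┃6297.48,Alice Jones,cancell░┃  
     ┃3212.48,Dave King,active,8,░┃  
     ┃2760.28,Ivy Taylor,cancelle░┃  
━━━━━┃2576.56,Alice Clark,pending░┃  
     ┃9479.07,Grace Clark,cancell░┃  
     ┃6926.55,Hank Wilson,cancell░┃  


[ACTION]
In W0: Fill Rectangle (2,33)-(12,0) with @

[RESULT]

━━━━━┃ FileViewer                 ┃  
ngCan┠────────────────────────────┨  
─────┃amount,name,status,id,city,▲┃  
     ┃1386.97,Frank Jones,inactiv█┃  
     ┃8279.15,Frank Clark,pending░┃  
@@@@@┃5779.69,Jack Smith,complete░┃  
@@@@@┃6326.38,Ivy Smith,pending,4░┃  
@@@@@┃1375.73,Frank Jones,active,░┃  
@@@@@┃2534.61,Ivy Clark,pending,6░┃  
@@@@@┃6297.48,Alice Jones,cancell░┃  
@@@@@┃3212.48,Dave King,active,8,░┃  
@@@@@┃2760.28,Ivy Taylor,cancelle░┃  
━━━━━┃2576.56,Alice Clark,pending░┃  
     ┃9479.07,Grace Clark,cancell░┃  
     ┃6926.55,Hank Wilson,cancell░┃  


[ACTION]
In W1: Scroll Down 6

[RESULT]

━━━━━┃ FileViewer                 ┃  
ngCan┠────────────────────────────┨  
─────┃8279.15,Frank Clark,pending▲┃  
     ┃5779.69,Jack Smith,complete░┃  
     ┃6326.38,Ivy Smith,pending,4░┃  
@@@@@┃1375.73,Frank Jones,active,░┃  
@@@@@┃2534.61,Ivy Clark,pending,6░┃  
@@@@@┃6297.48,Alice Jones,cancell░┃  
@@@@@┃3212.48,Dave King,active,8,░┃  
@@@@@┃2760.28,Ivy Taylor,cancelle░┃  
@@@@@┃2576.56,Alice Clark,pending░┃  
@@@@@┃9479.07,Grace Clark,cancell░┃  
━━━━━┃6926.55,Hank Wilson,cancell░┃  
     ┃102.50,Frank Jones,inactive░┃  
     ┃6074.42,Frank King,inactive░┃  


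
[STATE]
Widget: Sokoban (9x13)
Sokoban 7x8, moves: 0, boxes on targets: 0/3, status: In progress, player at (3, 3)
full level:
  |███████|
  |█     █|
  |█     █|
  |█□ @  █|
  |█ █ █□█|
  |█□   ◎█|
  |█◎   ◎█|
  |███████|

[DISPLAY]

███████  
█     █  
█     █  
█□ @  █  
█ █ █□█  
█□   ◎█  
█◎   ◎█  
███████  
Moves: 0 
         
         
         
         


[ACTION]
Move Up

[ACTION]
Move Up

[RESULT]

███████  
█  @  █  
█     █  
█□    █  
█ █ █□█  
█□   ◎█  
█◎   ◎█  
███████  
Moves: 2 
         
         
         
         


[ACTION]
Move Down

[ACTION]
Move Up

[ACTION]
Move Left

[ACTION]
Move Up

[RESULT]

███████  
█ @   █  
█     █  
█□    █  
█ █ █□█  
█□   ◎█  
█◎   ◎█  
███████  
Moves: 5 
         
         
         
         


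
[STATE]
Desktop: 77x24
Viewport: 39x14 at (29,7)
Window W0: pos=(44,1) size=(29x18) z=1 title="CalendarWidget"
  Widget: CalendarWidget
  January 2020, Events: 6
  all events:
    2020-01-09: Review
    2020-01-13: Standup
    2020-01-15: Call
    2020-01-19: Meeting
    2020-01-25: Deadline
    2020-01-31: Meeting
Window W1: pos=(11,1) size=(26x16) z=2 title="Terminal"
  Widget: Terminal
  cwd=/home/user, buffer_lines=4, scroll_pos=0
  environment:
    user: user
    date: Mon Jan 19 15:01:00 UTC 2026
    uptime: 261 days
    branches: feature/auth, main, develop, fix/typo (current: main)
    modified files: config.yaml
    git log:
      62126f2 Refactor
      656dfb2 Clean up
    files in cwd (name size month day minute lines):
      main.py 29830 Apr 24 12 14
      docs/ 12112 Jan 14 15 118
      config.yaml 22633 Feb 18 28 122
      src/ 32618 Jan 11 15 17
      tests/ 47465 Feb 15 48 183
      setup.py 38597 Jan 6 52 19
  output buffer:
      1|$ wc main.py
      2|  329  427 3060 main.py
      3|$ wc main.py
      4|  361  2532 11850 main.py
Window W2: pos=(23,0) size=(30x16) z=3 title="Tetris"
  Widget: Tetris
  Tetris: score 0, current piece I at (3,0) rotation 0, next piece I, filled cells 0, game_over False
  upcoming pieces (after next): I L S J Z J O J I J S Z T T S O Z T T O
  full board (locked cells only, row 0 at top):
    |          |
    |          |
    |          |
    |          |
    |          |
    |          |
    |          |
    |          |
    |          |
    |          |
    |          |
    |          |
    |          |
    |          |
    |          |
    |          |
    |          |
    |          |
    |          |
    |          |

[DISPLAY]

     │                 ┃  9* 10 11 12  
     │                 ┃5* 16 17 18 19*
     │Score:           ┃ 23 24 25* 26  
     │0                ┃ 30 31*        
     │                 ┃               
     │                 ┃               
     │                 ┃               
     │                 ┃               
━━━━━━━━━━━━━━━━━━━━━━━┛               
━━━━━━━┛       ┃                       
               ┃                       
               ┗━━━━━━━━━━━━━━━━━━━━━━━
                                       
                                       


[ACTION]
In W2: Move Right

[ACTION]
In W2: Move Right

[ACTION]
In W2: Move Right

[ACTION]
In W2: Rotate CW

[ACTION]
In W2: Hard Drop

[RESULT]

     │                 ┃  9* 10 11 12  
     │                 ┃5* 16 17 18 19*
     │Score:           ┃ 23 24 25* 26  
     │0                ┃ 30 31*        
 █   │                 ┃               
 █   │                 ┃               
 █   │                 ┃               
 █   │                 ┃               
━━━━━━━━━━━━━━━━━━━━━━━┛               
━━━━━━━┛       ┃                       
               ┃                       
               ┗━━━━━━━━━━━━━━━━━━━━━━━
                                       
                                       


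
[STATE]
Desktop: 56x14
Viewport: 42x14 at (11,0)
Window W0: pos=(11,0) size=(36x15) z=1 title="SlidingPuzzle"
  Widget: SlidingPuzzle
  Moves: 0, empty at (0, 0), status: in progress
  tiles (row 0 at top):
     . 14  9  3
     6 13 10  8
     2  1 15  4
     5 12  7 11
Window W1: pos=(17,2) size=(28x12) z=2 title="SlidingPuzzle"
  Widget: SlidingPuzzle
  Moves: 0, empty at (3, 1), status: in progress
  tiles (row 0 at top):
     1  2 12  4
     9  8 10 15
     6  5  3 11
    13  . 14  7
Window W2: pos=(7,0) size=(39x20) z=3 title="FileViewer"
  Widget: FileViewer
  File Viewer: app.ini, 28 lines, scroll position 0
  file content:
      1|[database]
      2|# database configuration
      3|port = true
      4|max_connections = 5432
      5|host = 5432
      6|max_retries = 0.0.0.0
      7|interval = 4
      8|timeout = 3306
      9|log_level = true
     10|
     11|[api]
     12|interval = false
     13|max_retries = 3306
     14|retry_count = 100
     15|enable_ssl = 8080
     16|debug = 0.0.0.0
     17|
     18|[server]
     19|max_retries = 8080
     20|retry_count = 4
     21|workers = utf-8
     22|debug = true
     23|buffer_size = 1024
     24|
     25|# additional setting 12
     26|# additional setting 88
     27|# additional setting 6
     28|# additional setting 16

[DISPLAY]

━━━━━━━━━━━━━━━━━━━━━━━━━━━━━━━━━━┓┓      
leViewer                          ┃┃      
──────────────────────────────────┨┨      
tabase]                          ▲┃┃      
atabase configuration            █┃┃      
t = true                         ░┃┃      
_connections = 5432              ░┃┃      
t = 5432                         ░┃┃      
_retries = 0.0.0.0               ░┃┃      
erval = 4                        ░┃┃      
eout = 3306                      ░┃┃      
_level = true                    ░┃┃      
                                 ░┃┃      
i]                               ░┃┃      


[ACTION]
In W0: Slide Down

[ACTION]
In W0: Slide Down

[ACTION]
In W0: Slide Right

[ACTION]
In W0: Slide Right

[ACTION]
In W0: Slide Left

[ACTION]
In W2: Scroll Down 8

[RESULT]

━━━━━━━━━━━━━━━━━━━━━━━━━━━━━━━━━━┓┓      
leViewer                          ┃┃      
──────────────────────────────────┨┨      
_level = true                    ▲┃┃      
                                 ░┃┃      
i]                               ░┃┃      
erval = false                    ░┃┃      
_retries = 3306                  ░┃┃      
ry_count = 100                   ░┃┃      
ble_ssl = 8080                   ░┃┃      
ug = 0.0.0.0                     ░┃┃      
                                 ░┃┃      
rver]                            ░┃┃      
_retries = 8080                  █┃┃      


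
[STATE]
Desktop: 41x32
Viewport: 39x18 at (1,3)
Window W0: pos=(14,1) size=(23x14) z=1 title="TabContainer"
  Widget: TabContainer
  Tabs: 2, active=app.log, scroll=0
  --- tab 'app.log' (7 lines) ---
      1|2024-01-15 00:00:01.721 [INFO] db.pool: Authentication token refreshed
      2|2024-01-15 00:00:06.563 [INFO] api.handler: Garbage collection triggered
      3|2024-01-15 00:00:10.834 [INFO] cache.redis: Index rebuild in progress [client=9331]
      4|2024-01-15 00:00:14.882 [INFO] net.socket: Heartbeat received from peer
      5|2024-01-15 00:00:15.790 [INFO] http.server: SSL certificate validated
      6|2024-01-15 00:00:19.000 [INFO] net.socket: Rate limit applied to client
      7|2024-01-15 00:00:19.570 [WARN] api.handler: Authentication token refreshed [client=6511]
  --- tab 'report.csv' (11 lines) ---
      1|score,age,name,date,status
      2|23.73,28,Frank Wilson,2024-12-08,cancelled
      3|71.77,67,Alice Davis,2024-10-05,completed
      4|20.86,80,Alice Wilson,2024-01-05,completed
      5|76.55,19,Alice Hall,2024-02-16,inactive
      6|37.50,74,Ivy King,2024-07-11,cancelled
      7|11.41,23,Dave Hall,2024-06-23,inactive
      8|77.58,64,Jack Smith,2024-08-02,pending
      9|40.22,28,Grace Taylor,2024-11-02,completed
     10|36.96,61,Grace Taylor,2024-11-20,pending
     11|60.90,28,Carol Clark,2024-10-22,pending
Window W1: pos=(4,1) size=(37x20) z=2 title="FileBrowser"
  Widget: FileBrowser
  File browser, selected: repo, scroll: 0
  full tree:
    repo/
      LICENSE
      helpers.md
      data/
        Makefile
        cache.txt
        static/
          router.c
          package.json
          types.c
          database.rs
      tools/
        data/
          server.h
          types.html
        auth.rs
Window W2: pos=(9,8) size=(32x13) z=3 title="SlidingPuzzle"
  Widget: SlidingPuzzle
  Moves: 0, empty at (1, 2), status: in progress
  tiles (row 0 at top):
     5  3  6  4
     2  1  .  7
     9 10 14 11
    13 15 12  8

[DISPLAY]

   ┠───────────────────────────────────
   ┃> [-] repo/                        
   ┃    LICENSE                        
   ┃    helpers.md                     
   ┃    [+] data/                      
   ┃    ┏━━━━━━━━━━━━━━━━━━━━━━━━━━━━━━
   ┃    ┃ SlidingPuzzle                
   ┃    ┠──────────────────────────────
   ┃    ┃┌────┬────┬────┬────┐         
   ┃    ┃│  5 │  3 │  6 │  4 │         
   ┃    ┃├────┼────┼────┼────┤         
   ┃    ┃│  2 │  1 │    │  7 │         
   ┃    ┃├────┼────┼────┼────┤         
   ┃    ┃│  9 │ 10 │ 14 │ 11 │         
   ┃    ┃├────┼────┼────┼────┤         
   ┃    ┃│ 13 │ 15 │ 12 │  8 │         
   ┃    ┃└────┴────┴────┴────┘         
   ┗━━━━┗━━━━━━━━━━━━━━━━━━━━━━━━━━━━━━


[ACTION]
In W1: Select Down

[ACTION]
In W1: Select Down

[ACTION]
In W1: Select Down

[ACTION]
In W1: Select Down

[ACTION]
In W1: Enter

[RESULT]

   ┠───────────────────────────────────
   ┃  [-] repo/                        
   ┃    LICENSE                        
   ┃    helpers.md                     
   ┃    [+] data/                      
   ┃  > ┏━━━━━━━━━━━━━━━━━━━━━━━━━━━━━━
   ┃    ┃ SlidingPuzzle                
   ┃    ┠──────────────────────────────
   ┃    ┃┌────┬────┬────┬────┐         
   ┃    ┃│  5 │  3 │  6 │  4 │         
   ┃    ┃├────┼────┼────┼────┤         
   ┃    ┃│  2 │  1 │    │  7 │         
   ┃    ┃├────┼────┼────┼────┤         
   ┃    ┃│  9 │ 10 │ 14 │ 11 │         
   ┃    ┃├────┼────┼────┼────┤         
   ┃    ┃│ 13 │ 15 │ 12 │  8 │         
   ┃    ┃└────┴────┴────┴────┘         
   ┗━━━━┗━━━━━━━━━━━━━━━━━━━━━━━━━━━━━━


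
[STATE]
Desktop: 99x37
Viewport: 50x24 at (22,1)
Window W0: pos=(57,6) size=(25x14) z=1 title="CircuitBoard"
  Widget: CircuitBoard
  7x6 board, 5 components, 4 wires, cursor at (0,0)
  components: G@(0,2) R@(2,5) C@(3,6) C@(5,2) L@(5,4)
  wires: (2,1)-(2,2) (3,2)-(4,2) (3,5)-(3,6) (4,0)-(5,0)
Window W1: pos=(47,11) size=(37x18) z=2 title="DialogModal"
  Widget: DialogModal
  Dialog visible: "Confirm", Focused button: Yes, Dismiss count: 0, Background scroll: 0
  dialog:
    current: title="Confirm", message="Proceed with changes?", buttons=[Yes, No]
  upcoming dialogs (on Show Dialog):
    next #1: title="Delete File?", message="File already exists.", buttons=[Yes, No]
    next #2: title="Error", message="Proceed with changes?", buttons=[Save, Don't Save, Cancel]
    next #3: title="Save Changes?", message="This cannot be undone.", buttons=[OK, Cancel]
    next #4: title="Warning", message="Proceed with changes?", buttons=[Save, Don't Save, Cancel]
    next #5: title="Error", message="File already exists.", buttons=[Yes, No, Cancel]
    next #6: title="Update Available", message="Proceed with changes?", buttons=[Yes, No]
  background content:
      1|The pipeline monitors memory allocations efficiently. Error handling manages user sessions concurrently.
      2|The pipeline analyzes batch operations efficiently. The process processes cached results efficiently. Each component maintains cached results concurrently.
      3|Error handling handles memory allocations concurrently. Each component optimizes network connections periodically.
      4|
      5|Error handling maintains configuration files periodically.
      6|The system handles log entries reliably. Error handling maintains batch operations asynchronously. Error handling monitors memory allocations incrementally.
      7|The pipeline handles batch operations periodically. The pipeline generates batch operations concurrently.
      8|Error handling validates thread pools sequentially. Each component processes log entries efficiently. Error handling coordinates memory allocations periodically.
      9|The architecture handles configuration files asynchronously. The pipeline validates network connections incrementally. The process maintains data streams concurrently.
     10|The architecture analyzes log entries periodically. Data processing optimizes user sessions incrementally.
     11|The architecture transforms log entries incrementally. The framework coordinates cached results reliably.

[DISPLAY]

                                                  
                                                  
                                                  
                                                  
                                                  
                                   ┏━━━━━━━━━━━━━━
                                   ┃ CircuitBoard 
                                   ┠──────────────
                                   ┃   0 1 2 3 4 5
                                   ┃0  [.]      G 
                         ┏━━━━━━━━━━━━━━━━━━━━━━━━
                         ┃ DialogModal            
                         ┠────────────────────────
                         ┃The pipeline monitors me
                         ┃The pipeline analyzes ba
                         ┃Error handling handles m
                         ┃                        
                         ┃Error┌──────────────────
                         ┃The s│        Confirm   
                         ┃The p│ Proceed with chan
                         ┃Error│       [Yes]  No  
                         ┃The a└──────────────────
                         ┃The architecture analyze
                         ┃The architecture transfo


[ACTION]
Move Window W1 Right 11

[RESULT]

                                                  
                                                  
                                                  
                                                  
                                                  
                                   ┏━━━━━━━━━━━━━━
                                   ┃ CircuitBoard 
                                   ┠──────────────
                                   ┃   0 1 2 3 4 5
                                   ┃0  [.]      G 
                                   ┃┏━━━━━━━━━━━━━
                                   ┃┃ DialogModal 
                                   ┃┠─────────────
                                   ┃┃The pipeline 
                                   ┃┃The pipeline 
                                   ┃┃Error handlin
                                   ┃┃             
                                   ┃┃Error┌───────
                                   ┗┃The s│       
                                    ┃The p│ Procee
                                    ┃Error│       
                                    ┃The a└───────
                                    ┃The architect
                                    ┃The architect


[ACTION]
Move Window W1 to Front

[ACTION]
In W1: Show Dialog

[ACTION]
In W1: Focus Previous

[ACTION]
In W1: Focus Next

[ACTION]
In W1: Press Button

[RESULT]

                                                  
                                                  
                                                  
                                                  
                                                  
                                   ┏━━━━━━━━━━━━━━
                                   ┃ CircuitBoard 
                                   ┠──────────────
                                   ┃   0 1 2 3 4 5
                                   ┃0  [.]      G 
                                   ┃┏━━━━━━━━━━━━━
                                   ┃┃ DialogModal 
                                   ┃┠─────────────
                                   ┃┃The pipeline 
                                   ┃┃The pipeline 
                                   ┃┃Error handlin
                                   ┃┃             
                                   ┃┃Error handlin
                                   ┗┃The system ha
                                    ┃The pipeline 
                                    ┃Error handlin
                                    ┃The architect
                                    ┃The architect
                                    ┃The architect


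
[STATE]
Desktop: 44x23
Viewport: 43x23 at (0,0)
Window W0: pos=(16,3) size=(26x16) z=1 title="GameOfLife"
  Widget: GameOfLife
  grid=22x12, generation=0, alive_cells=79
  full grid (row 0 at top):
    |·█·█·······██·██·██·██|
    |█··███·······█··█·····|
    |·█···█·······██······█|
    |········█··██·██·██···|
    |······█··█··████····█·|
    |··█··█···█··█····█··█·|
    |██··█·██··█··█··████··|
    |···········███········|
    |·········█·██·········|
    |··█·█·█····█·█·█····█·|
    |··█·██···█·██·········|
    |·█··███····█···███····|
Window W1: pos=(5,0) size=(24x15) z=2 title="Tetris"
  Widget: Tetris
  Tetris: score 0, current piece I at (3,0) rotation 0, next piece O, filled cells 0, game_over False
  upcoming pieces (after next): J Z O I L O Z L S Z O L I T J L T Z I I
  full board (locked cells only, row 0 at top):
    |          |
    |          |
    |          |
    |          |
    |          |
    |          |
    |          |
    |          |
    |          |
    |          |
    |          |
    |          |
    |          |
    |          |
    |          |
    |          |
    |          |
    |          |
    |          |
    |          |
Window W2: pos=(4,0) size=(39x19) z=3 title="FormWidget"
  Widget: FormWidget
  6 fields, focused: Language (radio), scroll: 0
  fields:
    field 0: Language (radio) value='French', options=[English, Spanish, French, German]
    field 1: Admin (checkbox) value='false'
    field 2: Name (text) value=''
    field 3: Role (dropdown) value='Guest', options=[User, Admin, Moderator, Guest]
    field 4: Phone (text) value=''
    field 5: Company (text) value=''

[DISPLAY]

    ┏━━━━━━━━━━━━━━━━━━━━━━━━━━━━━━━━━━━━━┓
    ┃ FormWidget                          ┃
    ┠─────────────────────────────────────┨
    ┃> Language:   ( ) English  ( ) Spanis┃
    ┃  Admin:      [ ]                    ┃
    ┃  Name:       [                     ]┃
    ┃  Role:       [Guest               ▼]┃
    ┃  Phone:      [                     ]┃
    ┃  Company:    [                     ]┃
    ┃                                     ┃
    ┃                                     ┃
    ┃                                     ┃
    ┃                                     ┃
    ┃                                     ┃
    ┃                                     ┃
    ┃                                     ┃
    ┃                                     ┃
    ┃                                     ┃
    ┗━━━━━━━━━━━━━━━━━━━━━━━━━━━━━━━━━━━━━┛
                                           
                                           
                                           
                                           


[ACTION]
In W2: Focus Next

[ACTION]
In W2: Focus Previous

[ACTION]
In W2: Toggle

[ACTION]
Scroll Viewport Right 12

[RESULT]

   ┏━━━━━━━━━━━━━━━━━━━━━━━━━━━━━━━━━━━━━┓ 
   ┃ FormWidget                          ┃ 
   ┠─────────────────────────────────────┨ 
   ┃> Language:   ( ) English  ( ) Spanis┃ 
   ┃  Admin:      [ ]                    ┃ 
   ┃  Name:       [                     ]┃ 
   ┃  Role:       [Guest               ▼]┃ 
   ┃  Phone:      [                     ]┃ 
   ┃  Company:    [                     ]┃ 
   ┃                                     ┃ 
   ┃                                     ┃ 
   ┃                                     ┃ 
   ┃                                     ┃ 
   ┃                                     ┃ 
   ┃                                     ┃ 
   ┃                                     ┃ 
   ┃                                     ┃ 
   ┃                                     ┃ 
   ┗━━━━━━━━━━━━━━━━━━━━━━━━━━━━━━━━━━━━━┛ 
                                           
                                           
                                           
                                           


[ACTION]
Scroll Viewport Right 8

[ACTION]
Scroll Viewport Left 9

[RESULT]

    ┏━━━━━━━━━━━━━━━━━━━━━━━━━━━━━━━━━━━━━┓
    ┃ FormWidget                          ┃
    ┠─────────────────────────────────────┨
    ┃> Language:   ( ) English  ( ) Spanis┃
    ┃  Admin:      [ ]                    ┃
    ┃  Name:       [                     ]┃
    ┃  Role:       [Guest               ▼]┃
    ┃  Phone:      [                     ]┃
    ┃  Company:    [                     ]┃
    ┃                                     ┃
    ┃                                     ┃
    ┃                                     ┃
    ┃                                     ┃
    ┃                                     ┃
    ┃                                     ┃
    ┃                                     ┃
    ┃                                     ┃
    ┃                                     ┃
    ┗━━━━━━━━━━━━━━━━━━━━━━━━━━━━━━━━━━━━━┛
                                           
                                           
                                           
                                           


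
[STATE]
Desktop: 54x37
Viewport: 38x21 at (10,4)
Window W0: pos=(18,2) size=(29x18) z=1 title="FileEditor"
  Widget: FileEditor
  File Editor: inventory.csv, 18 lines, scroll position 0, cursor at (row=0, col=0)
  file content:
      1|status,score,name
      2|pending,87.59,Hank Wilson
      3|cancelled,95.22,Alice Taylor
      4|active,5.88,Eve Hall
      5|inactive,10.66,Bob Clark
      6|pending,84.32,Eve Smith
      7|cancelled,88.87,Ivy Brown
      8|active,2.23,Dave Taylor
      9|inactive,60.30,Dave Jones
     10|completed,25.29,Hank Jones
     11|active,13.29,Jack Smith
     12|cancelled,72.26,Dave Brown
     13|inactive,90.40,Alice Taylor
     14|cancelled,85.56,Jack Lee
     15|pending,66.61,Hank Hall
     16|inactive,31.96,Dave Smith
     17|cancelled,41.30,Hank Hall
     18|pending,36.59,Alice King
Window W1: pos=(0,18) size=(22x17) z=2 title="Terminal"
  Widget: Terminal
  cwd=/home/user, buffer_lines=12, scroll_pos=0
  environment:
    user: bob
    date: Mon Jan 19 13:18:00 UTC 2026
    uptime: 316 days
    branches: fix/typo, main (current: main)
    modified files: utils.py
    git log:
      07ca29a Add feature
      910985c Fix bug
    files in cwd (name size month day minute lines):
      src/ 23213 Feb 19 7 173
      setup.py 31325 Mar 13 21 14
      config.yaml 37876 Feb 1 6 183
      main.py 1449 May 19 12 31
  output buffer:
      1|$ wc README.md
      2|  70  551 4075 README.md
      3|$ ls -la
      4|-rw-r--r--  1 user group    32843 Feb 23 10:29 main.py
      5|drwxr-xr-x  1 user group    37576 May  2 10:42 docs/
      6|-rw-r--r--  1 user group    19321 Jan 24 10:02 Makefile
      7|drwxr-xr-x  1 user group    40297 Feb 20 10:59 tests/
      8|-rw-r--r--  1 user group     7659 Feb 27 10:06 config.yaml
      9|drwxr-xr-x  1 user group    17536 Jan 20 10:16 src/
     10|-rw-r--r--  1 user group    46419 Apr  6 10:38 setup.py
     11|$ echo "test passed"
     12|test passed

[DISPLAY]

        ┠───────────────────────────┨ 
        ┃█tatus,score,name         ▲┃ 
        ┃pending,87.59,Hank Wilson █┃ 
        ┃cancelled,95.22,Alice Tayl░┃ 
        ┃active,5.88,Eve Hall      ░┃ 
        ┃inactive,10.66,Bob Clark  ░┃ 
        ┃pending,84.32,Eve Smith   ░┃ 
        ┃cancelled,88.87,Ivy Brown ░┃ 
        ┃active,2.23,Dave Taylor   ░┃ 
        ┃inactive,60.30,Dave Jones ░┃ 
        ┃completed,25.29,Hank Jones░┃ 
        ┃active,13.29,Jack Smith   ░┃ 
        ┃cancelled,72.26,Dave Brown░┃ 
        ┃inactive,90.40,Alice Taylo░┃ 
━━━━━━━━━━━┓celled,85.56,Jack Lee  ▼┃ 
           ┃━━━━━━━━━━━━━━━━━━━━━━━━┛ 
───────────┨                          
ME.md      ┃                          
 4075 READM┃                          
           ┃                          
-  1 user g┃                          


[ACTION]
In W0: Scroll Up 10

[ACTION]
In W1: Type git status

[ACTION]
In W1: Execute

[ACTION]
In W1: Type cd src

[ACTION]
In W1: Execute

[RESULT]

        ┠───────────────────────────┨ 
        ┃█tatus,score,name         ▲┃ 
        ┃pending,87.59,Hank Wilson █┃ 
        ┃cancelled,95.22,Alice Tayl░┃ 
        ┃active,5.88,Eve Hall      ░┃ 
        ┃inactive,10.66,Bob Clark  ░┃ 
        ┃pending,84.32,Eve Smith   ░┃ 
        ┃cancelled,88.87,Ivy Brown ░┃ 
        ┃active,2.23,Dave Taylor   ░┃ 
        ┃inactive,60.30,Dave Jones ░┃ 
        ┃completed,25.29,Hank Jones░┃ 
        ┃active,13.29,Jack Smith   ░┃ 
        ┃cancelled,72.26,Dave Brown░┃ 
        ┃inactive,90.40,Alice Taylo░┃ 
━━━━━━━━━━━┓celled,85.56,Jack Lee  ▼┃ 
           ┃━━━━━━━━━━━━━━━━━━━━━━━━┛ 
───────────┨                          
-  1 user g┃                          
x  1 user g┃                          
-  1 user g┃                          
est passed"┃                          


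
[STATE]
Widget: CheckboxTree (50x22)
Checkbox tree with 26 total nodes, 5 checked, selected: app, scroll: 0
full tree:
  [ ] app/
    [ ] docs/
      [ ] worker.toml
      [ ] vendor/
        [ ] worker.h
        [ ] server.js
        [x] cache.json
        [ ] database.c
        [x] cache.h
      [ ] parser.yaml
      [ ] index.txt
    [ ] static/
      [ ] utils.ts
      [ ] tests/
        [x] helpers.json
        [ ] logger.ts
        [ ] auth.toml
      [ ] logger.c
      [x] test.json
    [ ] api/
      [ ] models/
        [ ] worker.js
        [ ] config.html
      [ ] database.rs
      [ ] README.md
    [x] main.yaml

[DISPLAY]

>[-] app/                                         
   [-] docs/                                      
     [ ] worker.toml                              
     [-] vendor/                                  
       [ ] worker.h                               
       [ ] server.js                              
       [x] cache.json                             
       [ ] database.c                             
       [x] cache.h                                
     [ ] parser.yaml                              
     [ ] index.txt                                
   [-] static/                                    
     [ ] utils.ts                                 
     [-] tests/                                   
       [x] helpers.json                           
       [ ] logger.ts                              
       [ ] auth.toml                              
     [ ] logger.c                                 
     [x] test.json                                
   [ ] api/                                       
     [ ] models/                                  
       [ ] worker.js                              


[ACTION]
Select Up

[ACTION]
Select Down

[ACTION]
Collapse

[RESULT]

 [-] app/                                         
>  [-] docs/                                      
   [-] static/                                    
     [ ] utils.ts                                 
     [-] tests/                                   
       [x] helpers.json                           
       [ ] logger.ts                              
       [ ] auth.toml                              
     [ ] logger.c                                 
     [x] test.json                                
   [ ] api/                                       
     [ ] models/                                  
       [ ] worker.js                              
       [ ] config.html                            
     [ ] database.rs                              
     [ ] README.md                                
   [x] main.yaml                                  
                                                  
                                                  
                                                  
                                                  
                                                  


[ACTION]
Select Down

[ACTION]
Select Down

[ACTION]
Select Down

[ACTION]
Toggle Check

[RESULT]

 [-] app/                                         
   [-] docs/                                      
   [-] static/                                    
     [ ] utils.ts                                 
>    [x] tests/                                   
       [x] helpers.json                           
       [x] logger.ts                              
       [x] auth.toml                              
     [ ] logger.c                                 
     [x] test.json                                
   [ ] api/                                       
     [ ] models/                                  
       [ ] worker.js                              
       [ ] config.html                            
     [ ] database.rs                              
     [ ] README.md                                
   [x] main.yaml                                  
                                                  
                                                  
                                                  
                                                  
                                                  
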